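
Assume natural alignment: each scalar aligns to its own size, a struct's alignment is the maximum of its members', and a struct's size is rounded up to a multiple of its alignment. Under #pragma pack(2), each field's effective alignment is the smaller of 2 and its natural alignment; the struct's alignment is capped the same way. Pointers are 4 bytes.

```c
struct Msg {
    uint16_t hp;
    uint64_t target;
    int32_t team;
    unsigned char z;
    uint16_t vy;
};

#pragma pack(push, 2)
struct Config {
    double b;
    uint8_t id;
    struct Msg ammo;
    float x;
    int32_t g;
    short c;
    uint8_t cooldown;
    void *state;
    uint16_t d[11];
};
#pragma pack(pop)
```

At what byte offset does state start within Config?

Msg: @0: hp [2B, align 2] → 2; +6 pad (align 8); @8: target [8B, align 8] → 16; @16: team [4B, align 4] → 20; @20: z [1B, align 1] → 21; +1 pad (align 2); @22: vy [2B, align 2] → 24; size 24, align 8
@0: b [8B, align 2] → 8
@8: id [1B, align 1] → 9
+1 pad (align 2)
@10: ammo [24B, align 2] → 34
@34: x [4B, align 2] → 38
@38: g [4B, align 2] → 42
@42: c [2B, align 2] → 44
@44: cooldown [1B, align 1] → 45
+1 pad (align 2)
@46: state [4B, align 2] → 50

46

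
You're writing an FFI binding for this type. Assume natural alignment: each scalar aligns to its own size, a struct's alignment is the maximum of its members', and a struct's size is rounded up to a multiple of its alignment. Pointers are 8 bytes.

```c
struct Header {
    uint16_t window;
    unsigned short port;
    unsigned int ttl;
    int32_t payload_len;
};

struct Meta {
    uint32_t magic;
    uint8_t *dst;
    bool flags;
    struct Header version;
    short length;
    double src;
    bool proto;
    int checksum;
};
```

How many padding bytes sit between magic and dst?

Header: 0..2  window  (2B, 2-aligned); 2..4  port  (2B, 2-aligned); 4..8  ttl  (4B, 4-aligned); 8..12  payload_len  (4B, 4-aligned); sizeof = 12, alignof = 4
0..4  magic  (4B, 4-aligned)
4..8  -- padding (4B)
8..16  dst  (8B, 8-aligned)

4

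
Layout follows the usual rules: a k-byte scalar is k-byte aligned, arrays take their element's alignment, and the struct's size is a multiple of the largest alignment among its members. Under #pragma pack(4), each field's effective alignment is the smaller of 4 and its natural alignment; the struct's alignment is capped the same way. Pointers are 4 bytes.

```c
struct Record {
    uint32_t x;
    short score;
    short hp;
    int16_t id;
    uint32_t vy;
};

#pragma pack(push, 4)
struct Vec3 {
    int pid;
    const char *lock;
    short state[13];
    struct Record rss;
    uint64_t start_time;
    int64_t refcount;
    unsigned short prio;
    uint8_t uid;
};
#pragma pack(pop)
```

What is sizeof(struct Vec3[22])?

Record: 0..4  x  (4B, 4-aligned); 4..6  score  (2B, 2-aligned); 6..8  hp  (2B, 2-aligned); 8..10  id  (2B, 2-aligned); 10..12  -- padding (2B); 12..16  vy  (4B, 4-aligned); sizeof = 16, alignof = 4
0..4  pid  (4B, 4-aligned)
4..8  lock  (4B, 4-aligned)
8..34  state  (26B, 2-aligned)
34..36  -- padding (2B)
36..52  rss  (16B, 4-aligned)
52..60  start_time  (8B, 4-aligned)
60..68  refcount  (8B, 4-aligned)
68..70  prio  (2B, 2-aligned)
70..71  uid  (1B, 1-aligned)
71..72  -- tail padding (1B)
sizeof = 72, alignof = 4
array of 22: 22 × 72 = 1584

1584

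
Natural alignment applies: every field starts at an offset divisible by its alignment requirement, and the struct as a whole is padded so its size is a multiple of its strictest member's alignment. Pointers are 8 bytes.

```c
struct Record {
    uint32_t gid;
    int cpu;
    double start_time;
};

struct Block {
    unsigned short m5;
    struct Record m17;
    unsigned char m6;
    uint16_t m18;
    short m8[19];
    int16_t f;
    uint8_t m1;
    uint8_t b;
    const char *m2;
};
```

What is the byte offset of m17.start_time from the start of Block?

16

Record: 0..4  gid  (4B, 4-aligned); 4..8  cpu  (4B, 4-aligned); 8..16  start_time  (8B, 8-aligned); sizeof = 16, alignof = 8
0..2  m5  (2B, 2-aligned)
2..8  -- padding (6B)
8..24  m17  (16B, 8-aligned)
within Record: start_time at 8
8 + 8 = 16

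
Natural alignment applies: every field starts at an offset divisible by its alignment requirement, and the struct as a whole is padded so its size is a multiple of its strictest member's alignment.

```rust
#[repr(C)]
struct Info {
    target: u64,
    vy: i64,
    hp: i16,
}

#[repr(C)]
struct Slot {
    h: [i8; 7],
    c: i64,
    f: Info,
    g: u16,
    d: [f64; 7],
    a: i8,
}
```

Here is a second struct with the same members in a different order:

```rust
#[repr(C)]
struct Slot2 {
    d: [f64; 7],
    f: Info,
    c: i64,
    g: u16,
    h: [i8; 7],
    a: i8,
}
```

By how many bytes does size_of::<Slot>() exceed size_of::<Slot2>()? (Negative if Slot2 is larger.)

Info: target at 0 (size 8, align 8) → ends 8; vy at 8 (size 8, align 8) → ends 16; hp at 16 (size 2, align 2) → ends 18; tail pad 6 to reach multiple of 8; total 24 bytes, alignment 8
h at 0 (size 7, align 1) → ends 7
pad 1 to align 8 for c
c at 8 (size 8, align 8) → ends 16
f at 16 (size 24, align 8) → ends 40
g at 40 (size 2, align 2) → ends 42
pad 6 to align 8 for d
d at 48 (size 56, align 8) → ends 104
a at 104 (size 1, align 1) → ends 105
tail pad 7 to reach multiple of 8
total 112 bytes, alignment 8
— Slot2 —
d at 0 (size 56, align 8) → ends 56
f at 56 (size 24, align 8) → ends 80
c at 80 (size 8, align 8) → ends 88
g at 88 (size 2, align 2) → ends 90
h at 90 (size 7, align 1) → ends 97
a at 97 (size 1, align 1) → ends 98
tail pad 6 to reach multiple of 8
total 104 bytes, alignment 8
112 − 104 = 8

8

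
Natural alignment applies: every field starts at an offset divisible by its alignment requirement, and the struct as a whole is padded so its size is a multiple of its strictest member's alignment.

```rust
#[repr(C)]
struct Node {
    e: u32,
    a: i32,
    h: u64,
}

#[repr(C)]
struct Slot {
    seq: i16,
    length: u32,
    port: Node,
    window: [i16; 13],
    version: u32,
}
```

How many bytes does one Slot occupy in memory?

Node: @0: e [4B, align 4] → 4; @4: a [4B, align 4] → 8; @8: h [8B, align 8] → 16; size 16, align 8
@0: seq [2B, align 2] → 2
+2 pad (align 4)
@4: length [4B, align 4] → 8
@8: port [16B, align 8] → 24
@24: window [26B, align 2] → 50
+2 pad (align 4)
@52: version [4B, align 4] → 56
size 56, align 8

56 bytes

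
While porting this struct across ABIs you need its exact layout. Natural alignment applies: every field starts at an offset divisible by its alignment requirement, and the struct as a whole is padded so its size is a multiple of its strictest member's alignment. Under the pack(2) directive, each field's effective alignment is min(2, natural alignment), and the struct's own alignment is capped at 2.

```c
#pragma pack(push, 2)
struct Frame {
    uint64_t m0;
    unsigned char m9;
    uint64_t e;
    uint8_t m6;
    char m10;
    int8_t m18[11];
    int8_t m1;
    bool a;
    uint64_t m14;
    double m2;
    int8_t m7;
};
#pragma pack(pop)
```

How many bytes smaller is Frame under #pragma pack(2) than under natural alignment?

natural layout:
  m0 at 0 (size 8, align 8) → ends 8
  m9 at 8 (size 1, align 1) → ends 9
  pad 7 to align 8 for e
  e at 16 (size 8, align 8) → ends 24
  m6 at 24 (size 1, align 1) → ends 25
  m10 at 25 (size 1, align 1) → ends 26
  m18 at 26 (size 11, align 1) → ends 37
  m1 at 37 (size 1, align 1) → ends 38
  a at 38 (size 1, align 1) → ends 39
  pad 1 to align 8 for m14
  m14 at 40 (size 8, align 8) → ends 48
  m2 at 48 (size 8, align 8) → ends 56
  m7 at 56 (size 1, align 1) → ends 57
  tail pad 7 to reach multiple of 8
  total 64 bytes, alignment 8
packed(2) layout:
  m0 at 0 (size 8, align 2) → ends 8
  m9 at 8 (size 1, align 1) → ends 9
  pad 1 to align 2 for e
  e at 10 (size 8, align 2) → ends 18
  m6 at 18 (size 1, align 1) → ends 19
  m10 at 19 (size 1, align 1) → ends 20
  m18 at 20 (size 11, align 1) → ends 31
  m1 at 31 (size 1, align 1) → ends 32
  a at 32 (size 1, align 1) → ends 33
  pad 1 to align 2 for m14
  m14 at 34 (size 8, align 2) → ends 42
  m2 at 42 (size 8, align 2) → ends 50
  m7 at 50 (size 1, align 1) → ends 51
  tail pad 1 to reach multiple of 2
  total 52 bytes, alignment 2
64 − 52 = 12

12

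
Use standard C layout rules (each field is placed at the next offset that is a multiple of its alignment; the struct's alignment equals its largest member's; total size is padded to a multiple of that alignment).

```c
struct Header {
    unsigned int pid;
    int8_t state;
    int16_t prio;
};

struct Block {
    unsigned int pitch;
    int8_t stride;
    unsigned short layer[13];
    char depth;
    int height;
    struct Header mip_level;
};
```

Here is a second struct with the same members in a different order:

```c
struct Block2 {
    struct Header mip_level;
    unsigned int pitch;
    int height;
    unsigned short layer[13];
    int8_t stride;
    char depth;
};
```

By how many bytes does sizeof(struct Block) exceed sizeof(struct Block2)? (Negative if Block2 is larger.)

4

Header: @0: pid [4B, align 4] → 4; @4: state [1B, align 1] → 5; +1 pad (align 2); @6: prio [2B, align 2] → 8; size 8, align 4
@0: pitch [4B, align 4] → 4
@4: stride [1B, align 1] → 5
+1 pad (align 2)
@6: layer [26B, align 2] → 32
@32: depth [1B, align 1] → 33
+3 pad (align 4)
@36: height [4B, align 4] → 40
@40: mip_level [8B, align 4] → 48
size 48, align 4
— Block2 —
@0: mip_level [8B, align 4] → 8
@8: pitch [4B, align 4] → 12
@12: height [4B, align 4] → 16
@16: layer [26B, align 2] → 42
@42: stride [1B, align 1] → 43
@43: depth [1B, align 1] → 44
size 44, align 4
48 − 44 = 4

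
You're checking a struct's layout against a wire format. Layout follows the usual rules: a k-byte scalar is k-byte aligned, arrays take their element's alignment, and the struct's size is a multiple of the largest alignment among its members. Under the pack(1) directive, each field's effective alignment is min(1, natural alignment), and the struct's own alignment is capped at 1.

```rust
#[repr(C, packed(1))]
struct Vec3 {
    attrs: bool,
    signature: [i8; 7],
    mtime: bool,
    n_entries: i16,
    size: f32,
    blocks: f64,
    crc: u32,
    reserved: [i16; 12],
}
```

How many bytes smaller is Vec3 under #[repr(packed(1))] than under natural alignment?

5

natural layout:
  @0: attrs [1B, align 1] → 1
  @1: signature [7B, align 1] → 8
  @8: mtime [1B, align 1] → 9
  +1 pad (align 2)
  @10: n_entries [2B, align 2] → 12
  @12: size [4B, align 4] → 16
  @16: blocks [8B, align 8] → 24
  @24: crc [4B, align 4] → 28
  @28: reserved [24B, align 2] → 52
  +4 tail pad (align 8)
  size 56, align 8
packed(1) layout:
  @0: attrs [1B, align 1] → 1
  @1: signature [7B, align 1] → 8
  @8: mtime [1B, align 1] → 9
  @9: n_entries [2B, align 1] → 11
  @11: size [4B, align 1] → 15
  @15: blocks [8B, align 1] → 23
  @23: crc [4B, align 1] → 27
  @27: reserved [24B, align 1] → 51
  size 51, align 1
56 − 51 = 5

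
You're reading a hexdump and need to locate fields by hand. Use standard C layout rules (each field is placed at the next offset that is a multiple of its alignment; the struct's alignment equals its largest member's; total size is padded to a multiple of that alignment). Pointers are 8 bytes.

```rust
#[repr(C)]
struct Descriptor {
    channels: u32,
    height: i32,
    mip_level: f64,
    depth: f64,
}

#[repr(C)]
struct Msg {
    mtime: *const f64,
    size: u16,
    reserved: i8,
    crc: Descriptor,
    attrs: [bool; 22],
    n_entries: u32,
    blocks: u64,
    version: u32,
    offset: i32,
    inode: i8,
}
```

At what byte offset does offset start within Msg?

84

Descriptor: 0..4  channels  (4B, 4-aligned); 4..8  height  (4B, 4-aligned); 8..16  mip_level  (8B, 8-aligned); 16..24  depth  (8B, 8-aligned); sizeof = 24, alignof = 8
0..8  mtime  (8B, 8-aligned)
8..10  size  (2B, 2-aligned)
10..11  reserved  (1B, 1-aligned)
11..16  -- padding (5B)
16..40  crc  (24B, 8-aligned)
40..62  attrs  (22B, 1-aligned)
62..64  -- padding (2B)
64..68  n_entries  (4B, 4-aligned)
68..72  -- padding (4B)
72..80  blocks  (8B, 8-aligned)
80..84  version  (4B, 4-aligned)
84..88  offset  (4B, 4-aligned)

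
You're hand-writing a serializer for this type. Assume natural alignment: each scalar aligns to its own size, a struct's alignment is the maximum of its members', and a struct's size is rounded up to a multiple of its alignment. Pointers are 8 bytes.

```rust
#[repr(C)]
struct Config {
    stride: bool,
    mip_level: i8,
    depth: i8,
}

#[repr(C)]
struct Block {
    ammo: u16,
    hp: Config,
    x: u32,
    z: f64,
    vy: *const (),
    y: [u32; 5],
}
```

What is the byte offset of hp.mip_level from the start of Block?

Config: @0: stride [1B, align 1] → 1; @1: mip_level [1B, align 1] → 2; @2: depth [1B, align 1] → 3; size 3, align 1
@0: ammo [2B, align 2] → 2
@2: hp [3B, align 1] → 5
within Config: mip_level at 1
2 + 1 = 3

3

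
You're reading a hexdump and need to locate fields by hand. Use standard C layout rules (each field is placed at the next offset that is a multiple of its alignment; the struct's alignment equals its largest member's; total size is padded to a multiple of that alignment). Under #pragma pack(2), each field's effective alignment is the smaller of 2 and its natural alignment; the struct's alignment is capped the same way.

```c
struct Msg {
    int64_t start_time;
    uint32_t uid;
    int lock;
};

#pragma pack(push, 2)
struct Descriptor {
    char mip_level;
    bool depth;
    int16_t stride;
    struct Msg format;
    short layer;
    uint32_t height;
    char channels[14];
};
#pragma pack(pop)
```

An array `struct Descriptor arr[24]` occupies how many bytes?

960

Msg: start_time at 0 (size 8, align 8) → ends 8; uid at 8 (size 4, align 4) → ends 12; lock at 12 (size 4, align 4) → ends 16; total 16 bytes, alignment 8
mip_level at 0 (size 1, align 1) → ends 1
depth at 1 (size 1, align 1) → ends 2
stride at 2 (size 2, align 2) → ends 4
format at 4 (size 16, align 2) → ends 20
layer at 20 (size 2, align 2) → ends 22
height at 22 (size 4, align 2) → ends 26
channels at 26 (size 14, align 1) → ends 40
total 40 bytes, alignment 2
array of 24: 24 × 40 = 960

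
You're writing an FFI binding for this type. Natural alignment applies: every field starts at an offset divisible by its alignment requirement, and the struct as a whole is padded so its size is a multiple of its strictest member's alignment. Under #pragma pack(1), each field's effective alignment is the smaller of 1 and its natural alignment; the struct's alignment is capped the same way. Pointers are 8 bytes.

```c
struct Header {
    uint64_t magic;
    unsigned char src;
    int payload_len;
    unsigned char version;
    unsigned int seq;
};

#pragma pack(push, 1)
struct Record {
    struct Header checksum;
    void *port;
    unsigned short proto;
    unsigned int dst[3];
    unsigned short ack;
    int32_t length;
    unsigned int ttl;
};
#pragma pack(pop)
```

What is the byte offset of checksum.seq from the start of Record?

Header: @0: magic [8B, align 8] → 8; @8: src [1B, align 1] → 9; +3 pad (align 4); @12: payload_len [4B, align 4] → 16; @16: version [1B, align 1] → 17; +3 pad (align 4); @20: seq [4B, align 4] → 24; size 24, align 8
@0: checksum [24B, align 1] → 24
within Header: seq at 20
0 + 20 = 20

20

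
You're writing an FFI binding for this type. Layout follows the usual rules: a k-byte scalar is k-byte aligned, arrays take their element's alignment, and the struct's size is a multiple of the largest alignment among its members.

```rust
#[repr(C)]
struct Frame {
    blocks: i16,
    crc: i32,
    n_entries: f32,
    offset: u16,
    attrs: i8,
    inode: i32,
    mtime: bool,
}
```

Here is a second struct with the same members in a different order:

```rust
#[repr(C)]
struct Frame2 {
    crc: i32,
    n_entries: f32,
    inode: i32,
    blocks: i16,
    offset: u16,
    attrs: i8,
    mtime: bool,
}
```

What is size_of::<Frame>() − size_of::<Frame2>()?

4

0..2  blocks  (2B, 2-aligned)
2..4  -- padding (2B)
4..8  crc  (4B, 4-aligned)
8..12  n_entries  (4B, 4-aligned)
12..14  offset  (2B, 2-aligned)
14..15  attrs  (1B, 1-aligned)
15..16  -- padding (1B)
16..20  inode  (4B, 4-aligned)
20..21  mtime  (1B, 1-aligned)
21..24  -- tail padding (3B)
sizeof = 24, alignof = 4
— Frame2 —
0..4  crc  (4B, 4-aligned)
4..8  n_entries  (4B, 4-aligned)
8..12  inode  (4B, 4-aligned)
12..14  blocks  (2B, 2-aligned)
14..16  offset  (2B, 2-aligned)
16..17  attrs  (1B, 1-aligned)
17..18  mtime  (1B, 1-aligned)
18..20  -- tail padding (2B)
sizeof = 20, alignof = 4
24 − 20 = 4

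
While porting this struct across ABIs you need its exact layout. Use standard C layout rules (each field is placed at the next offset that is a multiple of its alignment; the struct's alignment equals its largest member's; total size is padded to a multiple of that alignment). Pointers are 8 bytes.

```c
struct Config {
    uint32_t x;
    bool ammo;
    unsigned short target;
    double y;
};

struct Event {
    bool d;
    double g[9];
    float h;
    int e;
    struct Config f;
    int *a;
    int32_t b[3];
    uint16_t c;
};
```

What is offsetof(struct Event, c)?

Config: @0: x [4B, align 4] → 4; @4: ammo [1B, align 1] → 5; +1 pad (align 2); @6: target [2B, align 2] → 8; @8: y [8B, align 8] → 16; size 16, align 8
@0: d [1B, align 1] → 1
+7 pad (align 8)
@8: g [72B, align 8] → 80
@80: h [4B, align 4] → 84
@84: e [4B, align 4] → 88
@88: f [16B, align 8] → 104
@104: a [8B, align 8] → 112
@112: b [12B, align 4] → 124
@124: c [2B, align 2] → 126

124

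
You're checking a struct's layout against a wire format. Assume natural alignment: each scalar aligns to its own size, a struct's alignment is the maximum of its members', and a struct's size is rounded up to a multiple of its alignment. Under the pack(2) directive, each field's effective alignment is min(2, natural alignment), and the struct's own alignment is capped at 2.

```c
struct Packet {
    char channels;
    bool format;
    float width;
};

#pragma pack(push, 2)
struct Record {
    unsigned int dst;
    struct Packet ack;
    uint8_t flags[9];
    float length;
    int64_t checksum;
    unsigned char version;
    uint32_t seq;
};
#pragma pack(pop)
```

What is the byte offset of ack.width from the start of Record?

8

Packet: 0..1  channels  (1B, 1-aligned); 1..2  format  (1B, 1-aligned); 2..4  -- padding (2B); 4..8  width  (4B, 4-aligned); sizeof = 8, alignof = 4
0..4  dst  (4B, 2-aligned)
4..12  ack  (8B, 2-aligned)
within Packet: width at 4
4 + 4 = 8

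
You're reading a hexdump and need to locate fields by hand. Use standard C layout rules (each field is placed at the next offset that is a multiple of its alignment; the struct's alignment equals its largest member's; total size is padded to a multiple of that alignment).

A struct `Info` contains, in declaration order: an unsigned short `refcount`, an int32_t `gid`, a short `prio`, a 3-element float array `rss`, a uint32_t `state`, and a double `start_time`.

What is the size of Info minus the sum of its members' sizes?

@0: refcount [2B, align 2] → 2
+2 pad (align 4)
@4: gid [4B, align 4] → 8
@8: prio [2B, align 2] → 10
+2 pad (align 4)
@12: rss [12B, align 4] → 24
@24: state [4B, align 4] → 28
+4 pad (align 8)
@32: start_time [8B, align 8] → 40
size 40, align 8
data bytes 32, size 40 → padding 8

8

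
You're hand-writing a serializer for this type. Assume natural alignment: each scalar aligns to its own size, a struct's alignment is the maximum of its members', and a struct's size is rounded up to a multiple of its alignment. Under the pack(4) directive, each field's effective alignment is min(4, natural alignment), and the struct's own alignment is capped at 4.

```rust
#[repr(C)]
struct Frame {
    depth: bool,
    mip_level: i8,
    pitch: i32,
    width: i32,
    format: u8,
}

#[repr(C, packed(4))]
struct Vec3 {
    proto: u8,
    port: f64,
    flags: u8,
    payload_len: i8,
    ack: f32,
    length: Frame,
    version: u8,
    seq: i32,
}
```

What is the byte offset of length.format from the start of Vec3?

Frame: depth at 0 (size 1, align 1) → ends 1; mip_level at 1 (size 1, align 1) → ends 2; pad 2 to align 4 for pitch; pitch at 4 (size 4, align 4) → ends 8; width at 8 (size 4, align 4) → ends 12; format at 12 (size 1, align 1) → ends 13; tail pad 3 to reach multiple of 4; total 16 bytes, alignment 4
proto at 0 (size 1, align 1) → ends 1
pad 3 to align 4 for port
port at 4 (size 8, align 4) → ends 12
flags at 12 (size 1, align 1) → ends 13
payload_len at 13 (size 1, align 1) → ends 14
pad 2 to align 4 for ack
ack at 16 (size 4, align 4) → ends 20
length at 20 (size 16, align 4) → ends 36
within Frame: format at 12
20 + 12 = 32

32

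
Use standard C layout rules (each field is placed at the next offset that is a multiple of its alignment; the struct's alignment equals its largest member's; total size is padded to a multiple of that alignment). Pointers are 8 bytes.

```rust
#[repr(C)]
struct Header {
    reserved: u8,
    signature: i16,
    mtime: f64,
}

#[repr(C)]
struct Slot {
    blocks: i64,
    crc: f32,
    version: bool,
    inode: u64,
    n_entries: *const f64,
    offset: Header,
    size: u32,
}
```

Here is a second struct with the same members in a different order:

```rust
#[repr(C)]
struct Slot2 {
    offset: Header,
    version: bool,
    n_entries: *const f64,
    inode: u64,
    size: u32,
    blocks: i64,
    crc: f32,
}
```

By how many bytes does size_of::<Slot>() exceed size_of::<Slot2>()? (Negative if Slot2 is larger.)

-8

Header: reserved at 0 (size 1, align 1) → ends 1; pad 1 to align 2 for signature; signature at 2 (size 2, align 2) → ends 4; pad 4 to align 8 for mtime; mtime at 8 (size 8, align 8) → ends 16; total 16 bytes, alignment 8
blocks at 0 (size 8, align 8) → ends 8
crc at 8 (size 4, align 4) → ends 12
version at 12 (size 1, align 1) → ends 13
pad 3 to align 8 for inode
inode at 16 (size 8, align 8) → ends 24
n_entries at 24 (size 8, align 8) → ends 32
offset at 32 (size 16, align 8) → ends 48
size at 48 (size 4, align 4) → ends 52
tail pad 4 to reach multiple of 8
total 56 bytes, alignment 8
— Slot2 —
offset at 0 (size 16, align 8) → ends 16
version at 16 (size 1, align 1) → ends 17
pad 7 to align 8 for n_entries
n_entries at 24 (size 8, align 8) → ends 32
inode at 32 (size 8, align 8) → ends 40
size at 40 (size 4, align 4) → ends 44
pad 4 to align 8 for blocks
blocks at 48 (size 8, align 8) → ends 56
crc at 56 (size 4, align 4) → ends 60
tail pad 4 to reach multiple of 8
total 64 bytes, alignment 8
56 − 64 = -8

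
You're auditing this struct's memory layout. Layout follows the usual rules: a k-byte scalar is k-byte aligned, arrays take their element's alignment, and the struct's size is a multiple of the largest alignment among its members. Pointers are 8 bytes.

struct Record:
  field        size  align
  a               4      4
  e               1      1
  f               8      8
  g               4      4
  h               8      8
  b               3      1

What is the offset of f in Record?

a at 0 (size 4, align 4) → ends 4
e at 4 (size 1, align 1) → ends 5
pad 3 to align 8 for f
f at 8 (size 8, align 8) → ends 16

8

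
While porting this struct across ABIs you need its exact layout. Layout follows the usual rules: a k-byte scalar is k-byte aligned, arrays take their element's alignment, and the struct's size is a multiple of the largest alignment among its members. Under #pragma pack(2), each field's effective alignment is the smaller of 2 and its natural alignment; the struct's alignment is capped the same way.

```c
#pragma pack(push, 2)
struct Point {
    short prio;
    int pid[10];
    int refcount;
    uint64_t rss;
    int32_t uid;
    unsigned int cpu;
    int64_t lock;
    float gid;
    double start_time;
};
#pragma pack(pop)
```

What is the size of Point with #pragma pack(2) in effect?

prio at 0 (size 2, align 2) → ends 2
pid at 2 (size 40, align 2) → ends 42
refcount at 42 (size 4, align 2) → ends 46
rss at 46 (size 8, align 2) → ends 54
uid at 54 (size 4, align 2) → ends 58
cpu at 58 (size 4, align 2) → ends 62
lock at 62 (size 8, align 2) → ends 70
gid at 70 (size 4, align 2) → ends 74
start_time at 74 (size 8, align 2) → ends 82
total 82 bytes, alignment 2

82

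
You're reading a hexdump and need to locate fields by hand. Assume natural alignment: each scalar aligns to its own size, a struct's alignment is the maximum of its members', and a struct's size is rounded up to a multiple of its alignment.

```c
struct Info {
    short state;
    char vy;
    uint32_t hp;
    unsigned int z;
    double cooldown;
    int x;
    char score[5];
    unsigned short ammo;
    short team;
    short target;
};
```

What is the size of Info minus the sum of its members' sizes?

state at 0 (size 2, align 2) → ends 2
vy at 2 (size 1, align 1) → ends 3
pad 1 to align 4 for hp
hp at 4 (size 4, align 4) → ends 8
z at 8 (size 4, align 4) → ends 12
pad 4 to align 8 for cooldown
cooldown at 16 (size 8, align 8) → ends 24
x at 24 (size 4, align 4) → ends 28
score at 28 (size 5, align 1) → ends 33
pad 1 to align 2 for ammo
ammo at 34 (size 2, align 2) → ends 36
team at 36 (size 2, align 2) → ends 38
target at 38 (size 2, align 2) → ends 40
total 40 bytes, alignment 8
data bytes 34, size 40 → padding 6

6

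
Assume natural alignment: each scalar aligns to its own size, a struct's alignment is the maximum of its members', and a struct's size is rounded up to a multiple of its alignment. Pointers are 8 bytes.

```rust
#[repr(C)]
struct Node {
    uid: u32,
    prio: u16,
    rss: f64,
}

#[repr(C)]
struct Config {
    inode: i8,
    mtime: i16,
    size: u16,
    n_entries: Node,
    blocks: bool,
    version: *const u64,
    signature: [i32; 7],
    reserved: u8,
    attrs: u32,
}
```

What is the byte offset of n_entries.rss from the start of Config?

16

Node: @0: uid [4B, align 4] → 4; @4: prio [2B, align 2] → 6; +2 pad (align 8); @8: rss [8B, align 8] → 16; size 16, align 8
@0: inode [1B, align 1] → 1
+1 pad (align 2)
@2: mtime [2B, align 2] → 4
@4: size [2B, align 2] → 6
+2 pad (align 8)
@8: n_entries [16B, align 8] → 24
within Node: rss at 8
8 + 8 = 16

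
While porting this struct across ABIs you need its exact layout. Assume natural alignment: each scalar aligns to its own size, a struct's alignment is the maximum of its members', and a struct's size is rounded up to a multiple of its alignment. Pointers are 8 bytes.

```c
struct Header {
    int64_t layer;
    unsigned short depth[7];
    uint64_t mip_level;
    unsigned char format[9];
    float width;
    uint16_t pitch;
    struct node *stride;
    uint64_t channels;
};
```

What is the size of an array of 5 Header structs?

360

0..8  layer  (8B, 8-aligned)
8..22  depth  (14B, 2-aligned)
22..24  -- padding (2B)
24..32  mip_level  (8B, 8-aligned)
32..41  format  (9B, 1-aligned)
41..44  -- padding (3B)
44..48  width  (4B, 4-aligned)
48..50  pitch  (2B, 2-aligned)
50..56  -- padding (6B)
56..64  stride  (8B, 8-aligned)
64..72  channels  (8B, 8-aligned)
sizeof = 72, alignof = 8
array of 5: 5 × 72 = 360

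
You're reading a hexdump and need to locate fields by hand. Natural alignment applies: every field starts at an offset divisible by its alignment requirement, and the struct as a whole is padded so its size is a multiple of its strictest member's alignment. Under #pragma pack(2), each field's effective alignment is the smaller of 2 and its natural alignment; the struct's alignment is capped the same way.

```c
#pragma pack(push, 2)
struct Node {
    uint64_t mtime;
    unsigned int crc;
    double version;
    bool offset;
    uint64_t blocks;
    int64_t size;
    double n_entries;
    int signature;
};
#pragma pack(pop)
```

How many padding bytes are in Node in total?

1

@0: mtime [8B, align 2] → 8
@8: crc [4B, align 2] → 12
@12: version [8B, align 2] → 20
@20: offset [1B, align 1] → 21
+1 pad (align 2)
@22: blocks [8B, align 2] → 30
@30: size [8B, align 2] → 38
@38: n_entries [8B, align 2] → 46
@46: signature [4B, align 2] → 50
size 50, align 2
data bytes 49, size 50 → padding 1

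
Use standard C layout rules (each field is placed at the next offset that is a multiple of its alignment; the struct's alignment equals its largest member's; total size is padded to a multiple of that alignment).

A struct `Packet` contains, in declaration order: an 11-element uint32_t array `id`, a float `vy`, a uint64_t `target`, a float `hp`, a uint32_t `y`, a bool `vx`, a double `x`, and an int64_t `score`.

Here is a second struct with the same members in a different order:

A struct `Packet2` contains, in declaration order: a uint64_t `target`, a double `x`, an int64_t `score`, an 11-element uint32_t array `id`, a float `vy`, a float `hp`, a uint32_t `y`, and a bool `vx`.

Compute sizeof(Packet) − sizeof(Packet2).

0..44  id  (44B, 4-aligned)
44..48  vy  (4B, 4-aligned)
48..56  target  (8B, 8-aligned)
56..60  hp  (4B, 4-aligned)
60..64  y  (4B, 4-aligned)
64..65  vx  (1B, 1-aligned)
65..72  -- padding (7B)
72..80  x  (8B, 8-aligned)
80..88  score  (8B, 8-aligned)
sizeof = 88, alignof = 8
— Packet2 —
0..8  target  (8B, 8-aligned)
8..16  x  (8B, 8-aligned)
16..24  score  (8B, 8-aligned)
24..68  id  (44B, 4-aligned)
68..72  vy  (4B, 4-aligned)
72..76  hp  (4B, 4-aligned)
76..80  y  (4B, 4-aligned)
80..81  vx  (1B, 1-aligned)
81..88  -- tail padding (7B)
sizeof = 88, alignof = 8
88 − 88 = 0

0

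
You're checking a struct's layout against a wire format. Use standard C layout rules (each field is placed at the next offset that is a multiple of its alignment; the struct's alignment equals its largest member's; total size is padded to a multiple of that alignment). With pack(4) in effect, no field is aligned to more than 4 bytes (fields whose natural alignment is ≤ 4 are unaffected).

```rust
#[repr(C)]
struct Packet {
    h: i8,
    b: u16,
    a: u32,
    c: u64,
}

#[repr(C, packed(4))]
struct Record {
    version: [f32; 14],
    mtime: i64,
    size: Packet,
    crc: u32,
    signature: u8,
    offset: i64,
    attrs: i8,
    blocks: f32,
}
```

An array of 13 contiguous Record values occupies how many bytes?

Packet: 0..1  h  (1B, 1-aligned); 1..2  -- padding (1B); 2..4  b  (2B, 2-aligned); 4..8  a  (4B, 4-aligned); 8..16  c  (8B, 8-aligned); sizeof = 16, alignof = 8
0..56  version  (56B, 4-aligned)
56..64  mtime  (8B, 4-aligned)
64..80  size  (16B, 4-aligned)
80..84  crc  (4B, 4-aligned)
84..85  signature  (1B, 1-aligned)
85..88  -- padding (3B)
88..96  offset  (8B, 4-aligned)
96..97  attrs  (1B, 1-aligned)
97..100  -- padding (3B)
100..104  blocks  (4B, 4-aligned)
sizeof = 104, alignof = 4
array of 13: 13 × 104 = 1352

1352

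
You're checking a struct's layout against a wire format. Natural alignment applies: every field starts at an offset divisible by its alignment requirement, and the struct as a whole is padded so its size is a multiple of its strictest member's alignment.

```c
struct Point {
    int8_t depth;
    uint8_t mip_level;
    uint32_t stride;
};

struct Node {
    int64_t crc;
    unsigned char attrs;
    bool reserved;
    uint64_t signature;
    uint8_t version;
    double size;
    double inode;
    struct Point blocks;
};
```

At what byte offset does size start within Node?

Point: depth at 0 (size 1, align 1) → ends 1; mip_level at 1 (size 1, align 1) → ends 2; pad 2 to align 4 for stride; stride at 4 (size 4, align 4) → ends 8; total 8 bytes, alignment 4
crc at 0 (size 8, align 8) → ends 8
attrs at 8 (size 1, align 1) → ends 9
reserved at 9 (size 1, align 1) → ends 10
pad 6 to align 8 for signature
signature at 16 (size 8, align 8) → ends 24
version at 24 (size 1, align 1) → ends 25
pad 7 to align 8 for size
size at 32 (size 8, align 8) → ends 40

32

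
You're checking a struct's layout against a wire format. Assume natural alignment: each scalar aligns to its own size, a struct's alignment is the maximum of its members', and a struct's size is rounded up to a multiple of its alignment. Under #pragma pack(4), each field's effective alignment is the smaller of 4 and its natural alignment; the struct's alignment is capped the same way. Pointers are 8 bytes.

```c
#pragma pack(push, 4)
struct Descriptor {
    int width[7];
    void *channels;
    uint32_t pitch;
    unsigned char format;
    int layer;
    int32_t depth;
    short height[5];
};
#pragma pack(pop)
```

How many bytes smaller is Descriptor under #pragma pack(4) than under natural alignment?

8

natural layout:
  0..28  width  (28B, 4-aligned)
  28..32  -- padding (4B)
  32..40  channels  (8B, 8-aligned)
  40..44  pitch  (4B, 4-aligned)
  44..45  format  (1B, 1-aligned)
  45..48  -- padding (3B)
  48..52  layer  (4B, 4-aligned)
  52..56  depth  (4B, 4-aligned)
  56..66  height  (10B, 2-aligned)
  66..72  -- tail padding (6B)
  sizeof = 72, alignof = 8
packed(4) layout:
  0..28  width  (28B, 4-aligned)
  28..36  channels  (8B, 4-aligned)
  36..40  pitch  (4B, 4-aligned)
  40..41  format  (1B, 1-aligned)
  41..44  -- padding (3B)
  44..48  layer  (4B, 4-aligned)
  48..52  depth  (4B, 4-aligned)
  52..62  height  (10B, 2-aligned)
  62..64  -- tail padding (2B)
  sizeof = 64, alignof = 4
72 − 64 = 8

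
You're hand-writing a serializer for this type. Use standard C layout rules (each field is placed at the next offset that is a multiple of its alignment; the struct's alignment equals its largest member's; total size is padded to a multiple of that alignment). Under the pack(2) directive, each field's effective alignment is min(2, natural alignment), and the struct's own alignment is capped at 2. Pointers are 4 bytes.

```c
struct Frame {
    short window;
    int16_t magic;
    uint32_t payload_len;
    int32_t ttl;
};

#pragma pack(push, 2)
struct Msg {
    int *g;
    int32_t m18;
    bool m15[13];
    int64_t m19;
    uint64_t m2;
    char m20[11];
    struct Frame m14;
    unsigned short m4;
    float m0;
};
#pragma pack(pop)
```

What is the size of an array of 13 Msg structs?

884

Frame: @0: window [2B, align 2] → 2; @2: magic [2B, align 2] → 4; @4: payload_len [4B, align 4] → 8; @8: ttl [4B, align 4] → 12; size 12, align 4
@0: g [4B, align 2] → 4
@4: m18 [4B, align 2] → 8
@8: m15 [13B, align 1] → 21
+1 pad (align 2)
@22: m19 [8B, align 2] → 30
@30: m2 [8B, align 2] → 38
@38: m20 [11B, align 1] → 49
+1 pad (align 2)
@50: m14 [12B, align 2] → 62
@62: m4 [2B, align 2] → 64
@64: m0 [4B, align 2] → 68
size 68, align 2
array of 13: 13 × 68 = 884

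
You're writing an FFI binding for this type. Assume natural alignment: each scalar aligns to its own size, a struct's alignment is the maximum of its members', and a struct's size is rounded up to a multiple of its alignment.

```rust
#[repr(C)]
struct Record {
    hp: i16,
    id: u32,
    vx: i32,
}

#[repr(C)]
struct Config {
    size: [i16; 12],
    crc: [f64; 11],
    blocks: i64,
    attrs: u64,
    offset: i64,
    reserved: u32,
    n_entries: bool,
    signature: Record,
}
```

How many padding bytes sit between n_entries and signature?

3

Record: 0..2  hp  (2B, 2-aligned); 2..4  -- padding (2B); 4..8  id  (4B, 4-aligned); 8..12  vx  (4B, 4-aligned); sizeof = 12, alignof = 4
0..24  size  (24B, 2-aligned)
24..112  crc  (88B, 8-aligned)
112..120  blocks  (8B, 8-aligned)
120..128  attrs  (8B, 8-aligned)
128..136  offset  (8B, 8-aligned)
136..140  reserved  (4B, 4-aligned)
140..141  n_entries  (1B, 1-aligned)
141..144  -- padding (3B)
144..156  signature  (12B, 4-aligned)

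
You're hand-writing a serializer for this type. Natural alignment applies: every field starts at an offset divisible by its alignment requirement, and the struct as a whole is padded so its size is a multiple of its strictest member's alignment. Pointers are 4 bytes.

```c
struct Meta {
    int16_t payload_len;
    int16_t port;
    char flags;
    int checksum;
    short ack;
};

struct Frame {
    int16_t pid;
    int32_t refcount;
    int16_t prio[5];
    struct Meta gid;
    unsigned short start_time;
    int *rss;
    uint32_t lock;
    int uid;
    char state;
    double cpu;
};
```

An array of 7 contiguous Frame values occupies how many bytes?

Meta: payload_len at 0 (size 2, align 2) → ends 2; port at 2 (size 2, align 2) → ends 4; flags at 4 (size 1, align 1) → ends 5; pad 3 to align 4 for checksum; checksum at 8 (size 4, align 4) → ends 12; ack at 12 (size 2, align 2) → ends 14; tail pad 2 to reach multiple of 4; total 16 bytes, alignment 4
pid at 0 (size 2, align 2) → ends 2
pad 2 to align 4 for refcount
refcount at 4 (size 4, align 4) → ends 8
prio at 8 (size 10, align 2) → ends 18
pad 2 to align 4 for gid
gid at 20 (size 16, align 4) → ends 36
start_time at 36 (size 2, align 2) → ends 38
pad 2 to align 4 for rss
rss at 40 (size 4, align 4) → ends 44
lock at 44 (size 4, align 4) → ends 48
uid at 48 (size 4, align 4) → ends 52
state at 52 (size 1, align 1) → ends 53
pad 3 to align 8 for cpu
cpu at 56 (size 8, align 8) → ends 64
total 64 bytes, alignment 8
array of 7: 7 × 64 = 448

448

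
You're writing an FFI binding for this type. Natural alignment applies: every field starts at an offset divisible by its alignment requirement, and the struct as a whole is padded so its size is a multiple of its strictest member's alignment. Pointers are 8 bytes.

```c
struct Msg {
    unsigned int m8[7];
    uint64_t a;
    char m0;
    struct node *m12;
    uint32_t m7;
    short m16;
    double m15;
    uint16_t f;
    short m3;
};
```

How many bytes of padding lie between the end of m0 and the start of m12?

7

0..28  m8  (28B, 4-aligned)
28..32  -- padding (4B)
32..40  a  (8B, 8-aligned)
40..41  m0  (1B, 1-aligned)
41..48  -- padding (7B)
48..56  m12  (8B, 8-aligned)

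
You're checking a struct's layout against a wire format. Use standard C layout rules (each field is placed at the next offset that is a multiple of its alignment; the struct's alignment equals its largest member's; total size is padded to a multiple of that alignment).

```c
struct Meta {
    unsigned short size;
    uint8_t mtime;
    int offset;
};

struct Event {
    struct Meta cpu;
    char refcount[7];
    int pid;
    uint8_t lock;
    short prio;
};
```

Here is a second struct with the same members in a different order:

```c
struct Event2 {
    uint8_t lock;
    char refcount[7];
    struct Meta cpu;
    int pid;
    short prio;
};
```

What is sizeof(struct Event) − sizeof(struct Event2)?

0

Meta: size at 0 (size 2, align 2) → ends 2; mtime at 2 (size 1, align 1) → ends 3; pad 1 to align 4 for offset; offset at 4 (size 4, align 4) → ends 8; total 8 bytes, alignment 4
cpu at 0 (size 8, align 4) → ends 8
refcount at 8 (size 7, align 1) → ends 15
pad 1 to align 4 for pid
pid at 16 (size 4, align 4) → ends 20
lock at 20 (size 1, align 1) → ends 21
pad 1 to align 2 for prio
prio at 22 (size 2, align 2) → ends 24
total 24 bytes, alignment 4
— Event2 —
lock at 0 (size 1, align 1) → ends 1
refcount at 1 (size 7, align 1) → ends 8
cpu at 8 (size 8, align 4) → ends 16
pid at 16 (size 4, align 4) → ends 20
prio at 20 (size 2, align 2) → ends 22
tail pad 2 to reach multiple of 4
total 24 bytes, alignment 4
24 − 24 = 0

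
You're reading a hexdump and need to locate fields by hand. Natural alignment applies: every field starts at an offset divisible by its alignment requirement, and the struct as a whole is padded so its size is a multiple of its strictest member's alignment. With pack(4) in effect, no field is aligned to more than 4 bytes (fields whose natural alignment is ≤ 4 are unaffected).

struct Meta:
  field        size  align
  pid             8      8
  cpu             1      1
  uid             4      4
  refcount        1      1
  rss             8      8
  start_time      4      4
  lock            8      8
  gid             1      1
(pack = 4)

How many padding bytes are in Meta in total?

pid at 0 (size 8, align 4) → ends 8
cpu at 8 (size 1, align 1) → ends 9
pad 3 to align 4 for uid
uid at 12 (size 4, align 4) → ends 16
refcount at 16 (size 1, align 1) → ends 17
pad 3 to align 4 for rss
rss at 20 (size 8, align 4) → ends 28
start_time at 28 (size 4, align 4) → ends 32
lock at 32 (size 8, align 4) → ends 40
gid at 40 (size 1, align 1) → ends 41
tail pad 3 to reach multiple of 4
total 44 bytes, alignment 4
data bytes 35, size 44 → padding 9

9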